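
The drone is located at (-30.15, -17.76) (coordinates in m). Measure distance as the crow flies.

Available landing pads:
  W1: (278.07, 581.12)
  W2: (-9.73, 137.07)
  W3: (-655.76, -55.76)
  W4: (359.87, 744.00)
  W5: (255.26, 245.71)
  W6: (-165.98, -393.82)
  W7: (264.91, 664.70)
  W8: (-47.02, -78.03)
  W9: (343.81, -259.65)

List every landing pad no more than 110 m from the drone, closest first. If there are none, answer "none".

Distances from (-30.15, -17.76):
W1: √((308.22)² + (598.88)²) = √(94999.5684 + 358657.2544) = 673.54 m
W2: √((20.42)² + (154.83)²) = √(416.9764 + 23972.3289) = 156.17 m
W3: √((-625.61)² + (-38.00)²) = √(391387.8721 + 1444.0000) = 626.76 m
W4: √((390.02)² + (761.76)²) = √(152115.6004 + 580278.2976) = 855.80 m
W5: √((285.41)² + (263.47)²) = √(81458.8681 + 69416.4409) = 388.43 m
W6: √((-135.83)² + (-376.06)²) = √(18449.7889 + 141421.1236) = 399.84 m
W7: √((295.06)² + (682.46)²) = √(87060.4036 + 465751.6516) = 743.51 m
W8: √((-16.87)² + (-60.27)²) = √(284.5969 + 3632.4729) = 62.59 m
W9: √((373.96)² + (-241.89)²) = √(139846.0816 + 58510.7721) = 445.37 m
Threshold 110 m: W8 (62.59 m) is within range.

W8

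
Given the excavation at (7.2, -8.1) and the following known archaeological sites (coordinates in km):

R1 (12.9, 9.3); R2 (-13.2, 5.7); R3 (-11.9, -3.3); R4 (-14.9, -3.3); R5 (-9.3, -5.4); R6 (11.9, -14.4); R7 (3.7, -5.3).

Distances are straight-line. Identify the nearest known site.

R7

Distances from (7.2, -8.1):
R1: √((5.7)² + (17.4)²) = √(32.490 + 302.760) = 18.3 km
R2: √((-20.4)² + (13.8)²) = √(416.160 + 190.440) = 24.6 km
R3: √((-19.1)² + (4.8)²) = √(364.810 + 23.040) = 19.7 km
R4: √((-22.1)² + (4.8)²) = √(488.410 + 23.040) = 22.6 km
R5: √((-16.5)² + (2.7)²) = √(272.250 + 7.290) = 16.7 km
R6: √((4.7)² + (-6.3)²) = √(22.090 + 39.690) = 7.9 km
R7: √((-3.5)² + (2.8)²) = √(12.250 + 7.840) = 4.5 km
Minimum: R7 at 4.5 km.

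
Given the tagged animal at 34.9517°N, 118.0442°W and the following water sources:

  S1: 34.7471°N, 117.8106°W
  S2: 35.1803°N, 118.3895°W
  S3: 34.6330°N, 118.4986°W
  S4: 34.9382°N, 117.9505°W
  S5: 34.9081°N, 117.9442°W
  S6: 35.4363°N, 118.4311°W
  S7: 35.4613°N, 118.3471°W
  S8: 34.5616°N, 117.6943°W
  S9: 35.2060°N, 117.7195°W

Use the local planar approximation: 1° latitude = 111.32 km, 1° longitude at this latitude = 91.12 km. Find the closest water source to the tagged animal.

Distances from 34.9517°N, 118.0442°W:
S1: √((-0.2046·111.32)² + (0.2336·91.12)²) = √(518.749456 + 453.078130) = 31.1741 km
S2: √((0.2286·111.32)² + (-0.3453·91.12)²) = √(647.588082 + 989.966683) = 40.4667 km
S3: √((-0.3187·111.32)² + (-0.4544·91.12)²) = √(1258.666062 + 1714.368063) = 54.5255 km
S4: √((-0.0135·111.32)² + (0.0937·91.12)²) = √(2.258468 + 72.896488) = 8.6692 km
S5: √((-0.0436·111.32)² + (0.1000·91.12)²) = √(23.556967 + 83.028544) = 10.3240 km
S6: √((0.4846·111.32)² + (-0.3869·91.12)²) = √(2910.135528 + 1242.867643) = 64.4438 km
S7: √((0.5096·111.32)² + (-0.3029·91.12)²) = √(3218.142227 + 761.773690) = 63.0866 km
S8: √((-0.3901·111.32)² + (0.3499·91.12)²) = √(1885.811570 + 1016.518547) = 53.8733 km
S9: √((0.2543·111.32)² + (0.3247·91.12)²) = √(801.381137 + 875.370687) = 40.9482 km
Minimum: S4 at 8.6692 km.

S4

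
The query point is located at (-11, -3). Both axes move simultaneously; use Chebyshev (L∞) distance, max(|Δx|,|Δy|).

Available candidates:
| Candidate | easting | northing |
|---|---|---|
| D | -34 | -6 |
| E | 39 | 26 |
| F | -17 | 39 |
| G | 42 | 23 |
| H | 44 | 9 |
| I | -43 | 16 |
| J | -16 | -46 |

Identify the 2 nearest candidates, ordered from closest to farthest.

Distances from (-11, -3):
D: 23
E: 50
F: 42
G: 53
H: 55
I: 32
J: 43
Sorted: D (23) < I (32) < F (42) < J (43) < …

D, I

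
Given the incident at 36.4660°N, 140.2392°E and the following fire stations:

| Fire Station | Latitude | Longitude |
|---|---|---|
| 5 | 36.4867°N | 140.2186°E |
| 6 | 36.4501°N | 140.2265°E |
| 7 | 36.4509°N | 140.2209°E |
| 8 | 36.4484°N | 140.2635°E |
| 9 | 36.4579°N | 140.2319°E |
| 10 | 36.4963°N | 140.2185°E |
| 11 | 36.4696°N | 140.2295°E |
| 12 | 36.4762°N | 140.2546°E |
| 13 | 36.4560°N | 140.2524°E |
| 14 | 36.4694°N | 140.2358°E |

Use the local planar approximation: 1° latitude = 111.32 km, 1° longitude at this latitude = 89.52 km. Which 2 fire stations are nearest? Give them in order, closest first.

Distances from 36.4660°N, 140.2392°E:
5: √((0.0207·111.32)² + (-0.0206·89.52)²) = √(5.309909 + 3.400749) = 2.9514 km
6: √((-0.0159·111.32)² + (-0.0127·89.52)²) = √(3.132858 + 1.292551) = 2.1037 km
7: √((-0.0151·111.32)² + (-0.0183·89.52)²) = √(2.825532 + 2.683752) = 2.3472 km
8: √((-0.0176·111.32)² + (0.0243·89.52)²) = √(3.838590 + 4.732087) = 2.9276 km
9: √((-0.0081·111.32)² + (-0.0073·89.52)²) = √(0.813048 + 0.427057) = 1.1136 km
10: √((0.0303·111.32)² + (-0.0207·89.52)²) = √(11.377102 + 3.433846) = 3.8485 km
11: √((0.0036·111.32)² + (-0.0097·89.52)²) = √(0.160602 + 0.754021) = 0.9564 km
12: √((0.0102·111.32)² + (0.0154·89.52)²) = √(1.289278 + 1.900560) = 1.7860 km
13: √((-0.0100·111.32)² + (0.0132·89.52)²) = √(1.239214 + 1.396330) = 1.6234 km
14: √((0.0034·111.32)² + (-0.0034·89.52)²) = √(0.143253 + 0.092640) = 0.4857 km
Sorted: 14 (0.4857 km) < 11 (0.9564 km) < 9 (1.1136 km) < 13 (1.6234 km) < …

14, 11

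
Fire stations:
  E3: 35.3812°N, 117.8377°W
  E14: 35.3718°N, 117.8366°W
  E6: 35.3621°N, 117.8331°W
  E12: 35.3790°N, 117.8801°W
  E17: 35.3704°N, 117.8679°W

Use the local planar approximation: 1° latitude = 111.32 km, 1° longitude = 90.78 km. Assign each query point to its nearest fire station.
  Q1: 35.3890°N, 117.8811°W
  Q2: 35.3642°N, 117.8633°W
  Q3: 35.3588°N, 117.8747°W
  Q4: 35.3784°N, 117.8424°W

Q1 at 35.3890°N, 117.8811°W:
  E3: 4.0344 km
  E14: 4.4705 km
  E6: 5.2872 km
  E12: 1.1169 km
  E17: 2.3923 km
  → nearest: E12 (1.1169 km)
Q2 at 35.3642°N, 117.8633°W:
  E3: 2.9970 km
  E14: 2.5672 km
  E6: 2.7515 km
  E12: 2.2451 km
  E17: 0.8067 km
  → nearest: E17 (0.8067 km)
Q3 at 35.3588°N, 117.8747°W:
  E3: 4.1833 km
  E14: 3.7493 km
  E6: 3.7943 km
  E12: 2.3015 km
  E17: 1.4313 km
  → nearest: E17 (1.4313 km)
Q4 at 35.3784°N, 117.8424°W:
  E3: 0.5284 km
  E14: 0.9039 km
  E6: 2.0013 km
  E12: 3.4231 km
  E17: 2.4803 km
  → nearest: E3 (0.5284 km)

Q1→E12; Q2→E17; Q3→E17; Q4→E3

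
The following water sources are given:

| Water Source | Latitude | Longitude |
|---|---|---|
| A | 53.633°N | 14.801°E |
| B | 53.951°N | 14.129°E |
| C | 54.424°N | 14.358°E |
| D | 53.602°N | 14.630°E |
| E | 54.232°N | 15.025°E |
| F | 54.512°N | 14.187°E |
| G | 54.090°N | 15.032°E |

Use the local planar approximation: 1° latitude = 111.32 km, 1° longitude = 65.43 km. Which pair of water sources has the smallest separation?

Pairwise distances:
A–B: √((0.318·111.32)² + (-0.672·65.43)²) = √(1253.14301 + 1933.26944) = 56.448 km
A–C: √((0.791·111.32)² + (-0.443·65.43)²) = √(7753.52805 + 840.15863) = 92.702 km
A–D: √((-0.031·111.32)² + (-0.171·65.43)²) = √(11.90885 + 125.18320) = 11.709 km
A–E: √((0.599·111.32)² + (0.224·65.43)²) = √(4446.31309 + 214.80772) = 68.272 km
A–F: √((0.879·111.32)² + (-0.614·65.43)²) = √(9574.67730 + 1613.95188) = 105.776 km
A–G: √((0.457·111.32)² + (0.231·65.43)²) = √(2588.08655 + 228.44297) = 53.071 km
B–C: √((0.473·111.32)² + (0.229·65.43)²) = √(2772.48163 + 224.50437) = 54.745 km
B–D: √((-0.349·111.32)² + (0.501·65.43)²) = √(1509.37534 + 1074.55659) = 50.832 km
B–E: √((0.281·111.32)² + (0.896·65.43)²) = √(978.49596 + 3436.92346) = 66.449 km
B–F: √((0.561·111.32)² + (0.058·65.43)²) = √(3900.06745 + 14.40157) = 62.566 km
B–G: √((0.139·111.32)² + (0.903·65.43)²) = √(239.42858 + 3490.83516) = 61.076 km
C–D: √((-0.822·111.32)² + (0.272·65.43)²) = √(8373.17235 + 316.73179) = 93.220 km
C–E: √((-0.192·111.32)² + (0.667·65.43)²) = √(456.82394 + 1904.60758) = 48.595 km
C–F: √((0.088·111.32)² + (-0.171·65.43)²) = √(95.96475 + 125.18320) = 14.871 km
C–G: √((-0.334·111.32)² + (0.674·65.43)²) = √(1382.41784 + 1944.79412) = 57.682 km
D–E: √((0.630·111.32)² + (0.395·65.43)²) = √(4918.44132 + 667.95627) = 74.742 km
D–F: √((0.910·111.32)² + (-0.443·65.43)²) = √(10261.93312 + 840.15863) = 105.366 km
D–G: √((0.488·111.32)² + (0.402·65.43)²) = √(2951.11436 + 691.84044) = 60.357 km
E–F: √((0.280·111.32)² + (-0.838·65.43)²) = √(971.54396 + 3006.36618) = 63.071 km
E–G: √((-0.142·111.32)² + (0.007·65.43)²) = √(249.87516 + 0.20977) = 15.814 km
F–G: √((-0.422·111.32)² + (0.845·65.43)²) = √(2206.84229 + 3056.80165) = 72.551 km
Closest pair: A–D at 11.709 km.

A and D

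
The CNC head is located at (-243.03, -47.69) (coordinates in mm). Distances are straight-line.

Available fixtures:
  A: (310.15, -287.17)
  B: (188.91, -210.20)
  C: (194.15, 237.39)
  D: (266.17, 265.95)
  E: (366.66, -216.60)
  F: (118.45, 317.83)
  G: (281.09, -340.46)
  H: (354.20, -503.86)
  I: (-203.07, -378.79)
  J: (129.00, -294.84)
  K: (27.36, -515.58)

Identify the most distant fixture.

Distances from (-243.03, -47.69):
A: 602.79 mm
B: 461.50 mm
C: 521.92 mm
D: 598.04 mm
E: 632.66 mm
F: 514.07 mm
G: 600.35 mm
H: 751.51 mm
I: 333.50 mm
J: 446.64 mm
K: 540.40 mm
Maximum: H at 751.51 mm.

H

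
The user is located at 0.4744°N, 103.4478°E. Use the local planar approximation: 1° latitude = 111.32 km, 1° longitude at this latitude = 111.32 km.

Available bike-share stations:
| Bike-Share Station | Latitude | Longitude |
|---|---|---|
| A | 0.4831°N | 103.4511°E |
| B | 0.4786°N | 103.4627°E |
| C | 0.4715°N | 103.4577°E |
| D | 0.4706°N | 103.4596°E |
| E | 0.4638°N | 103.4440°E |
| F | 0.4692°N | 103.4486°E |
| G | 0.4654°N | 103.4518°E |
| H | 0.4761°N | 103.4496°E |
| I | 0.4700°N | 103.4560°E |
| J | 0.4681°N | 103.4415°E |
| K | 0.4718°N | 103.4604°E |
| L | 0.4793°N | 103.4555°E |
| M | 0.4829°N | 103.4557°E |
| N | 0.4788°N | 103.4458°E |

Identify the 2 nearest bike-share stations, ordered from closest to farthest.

H, N

Distances from 0.4744°N, 103.4478°E:
A: √((0.0087·111.32)² + (0.0033·111.32)²) = √(0.937961 + 0.134950) = 1.0358 km
B: √((0.0042·111.32)² + (0.0149·111.32)²) = √(0.218597 + 2.751180) = 1.7233 km
C: √((-0.0029·111.32)² + (0.0099·111.32)²) = √(0.104218 + 1.214554) = 1.1484 km
D: √((-0.0038·111.32)² + (0.0118·111.32)²) = √(0.178943 + 1.725482) = 1.3800 km
E: √((-0.0106·111.32)² + (-0.0038·111.32)²) = √(1.392381 + 0.178943) = 1.2535 km
F: √((-0.0052·111.32)² + (0.0008·111.32)²) = √(0.335084 + 0.007931) = 0.5857 km
G: √((-0.0090·111.32)² + (0.0040·111.32)²) = √(1.003764 + 0.198274) = 1.0964 km
H: √((0.0017·111.32)² + (0.0018·111.32)²) = √(0.035813 + 0.040151) = 0.2756 km
I: √((-0.0044·111.32)² + (0.0082·111.32)²) = √(0.239912 + 0.833248) = 1.0359 km
J: √((-0.0063·111.32)² + (-0.0063·111.32)²) = √(0.491844 + 0.491844) = 0.9918 km
K: √((-0.0026·111.32)² + (0.0126·111.32)²) = √(0.083771 + 1.967377) = 1.4322 km
L: √((0.0049·111.32)² + (0.0077·111.32)²) = √(0.297535 + 0.734730) = 1.0160 km
M: √((0.0085·111.32)² + (0.0079·111.32)²) = √(0.895332 + 0.773394) = 1.2918 km
N: √((0.0044·111.32)² + (-0.0020·111.32)²) = √(0.239912 + 0.049569) = 0.5380 km
Sorted: H (0.2756 km) < N (0.5380 km) < F (0.5857 km) < J (0.9918 km) < …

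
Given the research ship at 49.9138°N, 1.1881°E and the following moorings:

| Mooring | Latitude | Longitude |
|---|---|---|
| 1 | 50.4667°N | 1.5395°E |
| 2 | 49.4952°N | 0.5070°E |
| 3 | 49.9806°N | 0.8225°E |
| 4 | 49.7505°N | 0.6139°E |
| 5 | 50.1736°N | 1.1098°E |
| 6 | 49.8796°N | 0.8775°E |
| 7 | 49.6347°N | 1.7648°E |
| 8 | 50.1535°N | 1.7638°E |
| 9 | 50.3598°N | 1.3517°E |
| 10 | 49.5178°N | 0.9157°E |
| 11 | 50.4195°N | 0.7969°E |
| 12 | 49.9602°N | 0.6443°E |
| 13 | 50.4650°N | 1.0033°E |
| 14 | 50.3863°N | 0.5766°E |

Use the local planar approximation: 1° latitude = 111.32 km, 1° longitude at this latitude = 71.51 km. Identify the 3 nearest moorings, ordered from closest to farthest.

Distances from 49.9138°N, 1.1881°E:
1: 66.4809 km
2: 67.4066 km
3: 27.1810 km
4: 44.9051 km
5: 29.4580 km
6: 22.5349 km
7: 51.6336 km
8: 49.0595 km
9: 51.0085 km
10: 48.1947 km
11: 62.8622 km
12: 39.2287 km
13: 62.7665 km
14: 68.4017 km
Sorted: 6 (22.5349 km) < 3 (27.1810 km) < 5 (29.4580 km) < 12 (39.2287 km) < 4 (44.9051 km) < …

6, 3, 5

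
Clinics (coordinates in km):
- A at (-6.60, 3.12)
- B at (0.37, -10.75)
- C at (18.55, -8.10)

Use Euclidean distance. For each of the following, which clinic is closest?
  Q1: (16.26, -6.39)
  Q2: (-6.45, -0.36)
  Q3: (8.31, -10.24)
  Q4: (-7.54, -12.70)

Q1→C; Q2→A; Q3→B; Q4→B

Q1 at (16.26, -6.39):
  A: 24.76 km
  B: 16.48 km
  C: 2.86 km
  → nearest: C (2.86 km)
Q2 at (-6.45, -0.36):
  A: 3.48 km
  B: 12.43 km
  C: 26.17 km
  → nearest: A (3.48 km)
Q3 at (8.31, -10.24):
  A: 20.02 km
  B: 7.96 km
  C: 10.46 km
  → nearest: B (7.96 km)
Q4 at (-7.54, -12.70):
  A: 15.85 km
  B: 8.15 km
  C: 26.49 km
  → nearest: B (8.15 km)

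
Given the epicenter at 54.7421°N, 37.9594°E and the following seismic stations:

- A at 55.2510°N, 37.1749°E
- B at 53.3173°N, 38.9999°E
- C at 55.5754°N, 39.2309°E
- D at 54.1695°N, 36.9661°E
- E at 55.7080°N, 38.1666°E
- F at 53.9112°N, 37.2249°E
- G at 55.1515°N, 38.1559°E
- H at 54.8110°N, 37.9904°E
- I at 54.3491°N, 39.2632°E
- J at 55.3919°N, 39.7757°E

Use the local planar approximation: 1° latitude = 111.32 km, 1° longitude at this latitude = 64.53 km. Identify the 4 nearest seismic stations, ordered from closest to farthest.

H, G, A, D

Distances from 54.7421°N, 37.9594°E:
A: 75.9742 km
B: 172.2352 km
C: 123.8433 km
D: 90.3965 km
E: 108.3521 km
F: 103.9325 km
G: 47.3055 km
H: 7.9265 km
I: 94.8289 km
J: 137.7304 km
Sorted: H (7.9265 km) < G (47.3055 km) < A (75.9742 km) < D (90.3965 km) < I (94.8289 km) < F (103.9325 km) < …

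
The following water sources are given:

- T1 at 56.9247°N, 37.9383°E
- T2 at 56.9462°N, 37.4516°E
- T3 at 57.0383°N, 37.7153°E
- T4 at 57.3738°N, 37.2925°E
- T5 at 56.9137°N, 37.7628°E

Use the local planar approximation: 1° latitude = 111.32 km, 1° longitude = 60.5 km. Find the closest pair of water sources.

Pairwise distances:
T1–T2: 29.5425 km
T1–T3: 18.4916 km
T1–T4: 63.4501 km
T1–T5: 10.6881 km
T2–T3: 18.9642 km
T2–T4: 48.5639 km
T2–T5: 19.1721 km
T3–T4: 45.2677 km
T3–T5: 14.1650 km
T4–T5: 58.5909 km
Closest pair: T1–T5 at 10.6881 km.

T1 and T5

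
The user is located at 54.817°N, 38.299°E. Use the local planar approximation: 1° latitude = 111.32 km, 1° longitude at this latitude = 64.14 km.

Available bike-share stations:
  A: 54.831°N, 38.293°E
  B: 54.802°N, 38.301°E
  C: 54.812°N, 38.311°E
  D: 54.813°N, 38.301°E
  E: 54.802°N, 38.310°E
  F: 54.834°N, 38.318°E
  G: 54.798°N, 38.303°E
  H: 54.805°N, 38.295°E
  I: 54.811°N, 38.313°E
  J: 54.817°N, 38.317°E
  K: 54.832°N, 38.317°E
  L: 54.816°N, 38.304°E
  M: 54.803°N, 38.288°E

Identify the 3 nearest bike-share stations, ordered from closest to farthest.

Distances from 54.817°N, 38.299°E:
A: √((0.014·111.32)² + (-0.006·64.14)²) = √(2.42886 + 0.14810) = 1.605 km
B: √((-0.015·111.32)² + (0.002·64.14)²) = √(2.78823 + 0.01646) = 1.675 km
C: √((-0.005·111.32)² + (0.012·64.14)²) = √(0.30980 + 0.59241) = 0.950 km
D: √((-0.004·111.32)² + (0.002·64.14)²) = √(0.19827 + 0.01646) = 0.463 km
E: √((-0.015·111.32)² + (0.011·64.14)²) = √(2.78823 + 0.49779) = 1.813 km
F: √((0.017·111.32)² + (0.019·64.14)²) = √(3.58133 + 1.48513) = 2.251 km
G: √((-0.019·111.32)² + (0.004·64.14)²) = √(4.47356 + 0.06582) = 2.131 km
H: √((-0.012·111.32)² + (-0.004·64.14)²) = √(1.78447 + 0.06582) = 1.360 km
I: √((-0.006·111.32)² + (0.014·64.14)²) = √(0.44612 + 0.80633) = 1.119 km
J: √((0.000·111.32)² + (0.018·64.14)²) = √(0.00000 + 1.33292) = 1.155 km
K: √((0.015·111.32)² + (0.018·64.14)²) = √(2.78823 + 1.33292) = 2.030 km
L: √((-0.001·111.32)² + (0.005·64.14)²) = √(0.01239 + 0.10285) = 0.339 km
M: √((-0.014·111.32)² + (-0.011·64.14)²) = √(2.42886 + 0.49779) = 1.711 km
Sorted: L (0.339 km) < D (0.463 km) < C (0.950 km) < I (1.119 km) < J (1.155 km) < …

L, D, C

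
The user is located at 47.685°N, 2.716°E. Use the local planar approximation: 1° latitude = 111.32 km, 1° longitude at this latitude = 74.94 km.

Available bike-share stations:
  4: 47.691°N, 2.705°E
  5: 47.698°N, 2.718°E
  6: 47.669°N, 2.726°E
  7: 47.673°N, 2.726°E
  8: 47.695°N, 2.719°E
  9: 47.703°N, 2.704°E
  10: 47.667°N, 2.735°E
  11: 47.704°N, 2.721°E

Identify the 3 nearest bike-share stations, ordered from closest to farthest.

4, 8, 5

Distances from 47.685°N, 2.716°E:
4: 1.061 km
5: 1.455 km
6: 1.932 km
7: 1.532 km
8: 1.136 km
9: 2.196 km
10: 2.458 km
11: 2.148 km
Sorted: 4 (1.061 km) < 8 (1.136 km) < 5 (1.455 km) < 7 (1.532 km) < 6 (1.932 km) < …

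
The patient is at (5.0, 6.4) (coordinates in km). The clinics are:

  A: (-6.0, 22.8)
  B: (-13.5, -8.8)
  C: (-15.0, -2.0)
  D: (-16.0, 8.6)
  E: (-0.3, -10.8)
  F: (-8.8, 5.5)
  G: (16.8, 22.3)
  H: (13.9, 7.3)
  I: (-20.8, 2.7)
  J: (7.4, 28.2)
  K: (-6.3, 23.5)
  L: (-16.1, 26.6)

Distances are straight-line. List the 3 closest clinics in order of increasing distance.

H, F, E

Distances from (5.0, 6.4):
A: 19.7 km
B: 23.9 km
C: 21.7 km
D: 21.1 km
E: 18.0 km
F: 13.8 km
G: 19.8 km
H: 8.9 km
I: 26.1 km
J: 21.9 km
K: 20.5 km
L: 29.2 km
Sorted: H (8.9 km) < F (13.8 km) < E (18.0 km) < A (19.7 km) < G (19.8 km) < …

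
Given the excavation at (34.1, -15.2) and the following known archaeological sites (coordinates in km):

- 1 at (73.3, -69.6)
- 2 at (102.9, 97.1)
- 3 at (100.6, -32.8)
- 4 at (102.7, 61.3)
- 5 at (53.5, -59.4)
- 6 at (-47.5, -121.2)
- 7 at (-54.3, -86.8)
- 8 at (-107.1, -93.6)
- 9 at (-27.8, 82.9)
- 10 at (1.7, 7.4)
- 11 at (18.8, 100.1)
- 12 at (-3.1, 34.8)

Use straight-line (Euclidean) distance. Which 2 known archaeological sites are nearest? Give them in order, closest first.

10, 5

Distances from (34.1, -15.2):
1: √((39.2)² + (-54.4)²) = √(1536.640 + 2959.360) = 67.1 km
2: √((68.8)² + (112.3)²) = √(4733.440 + 12611.290) = 131.7 km
3: √((66.5)² + (-17.6)²) = √(4422.250 + 309.760) = 68.8 km
4: √((68.6)² + (76.5)²) = √(4705.960 + 5852.250) = 102.8 km
5: √((19.4)² + (-44.2)²) = √(376.360 + 1953.640) = 48.3 km
6: √((-81.6)² + (-106.0)²) = √(6658.560 + 11236.000) = 133.8 km
7: √((-88.4)² + (-71.6)²) = √(7814.560 + 5126.560) = 113.8 km
8: √((-141.2)² + (-78.4)²) = √(19937.440 + 6146.560) = 161.5 km
9: √((-61.9)² + (98.1)²) = √(3831.610 + 9623.610) = 116.0 km
10: √((-32.4)² + (22.6)²) = √(1049.760 + 510.760) = 39.5 km
11: √((-15.3)² + (115.3)²) = √(234.090 + 13294.090) = 116.3 km
12: √((-37.2)² + (50.0)²) = √(1383.840 + 2500.000) = 62.3 km
Sorted: 10 (39.5 km) < 5 (48.3 km) < 12 (62.3 km) < 1 (67.1 km) < …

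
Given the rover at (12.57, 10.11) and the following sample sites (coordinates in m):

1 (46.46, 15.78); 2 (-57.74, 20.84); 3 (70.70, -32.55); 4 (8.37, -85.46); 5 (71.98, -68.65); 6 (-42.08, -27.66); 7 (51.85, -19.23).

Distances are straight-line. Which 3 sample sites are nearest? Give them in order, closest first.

Distances from (12.57, 10.11):
1: √((33.89)² + (5.67)²) = √(1148.5321 + 32.1489) = 34.36 m
2: √((-70.31)² + (10.73)²) = √(4943.4961 + 115.1329) = 71.12 m
3: √((58.13)² + (-42.66)²) = √(3379.0969 + 1819.8756) = 72.10 m
4: √((-4.20)² + (-95.57)²) = √(17.6400 + 9133.6249) = 95.66 m
5: √((59.41)² + (-78.76)²) = √(3529.5481 + 6203.1376) = 98.65 m
6: √((-54.65)² + (-37.77)²) = √(2986.6225 + 1426.5729) = 66.43 m
7: √((39.28)² + (-29.34)²) = √(1542.9184 + 860.8356) = 49.03 m
Sorted: 1 (34.36 m) < 7 (49.03 m) < 6 (66.43 m) < 2 (71.12 m) < 3 (72.10 m) < …

1, 7, 6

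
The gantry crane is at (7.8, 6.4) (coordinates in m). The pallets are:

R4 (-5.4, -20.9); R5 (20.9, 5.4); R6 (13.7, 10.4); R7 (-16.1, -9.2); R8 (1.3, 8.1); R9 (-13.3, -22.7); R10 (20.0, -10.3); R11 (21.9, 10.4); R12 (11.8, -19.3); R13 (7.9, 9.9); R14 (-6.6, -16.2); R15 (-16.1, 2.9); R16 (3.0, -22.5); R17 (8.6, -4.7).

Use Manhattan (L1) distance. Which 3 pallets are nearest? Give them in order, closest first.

Distances from (7.8, 6.4):
R4: |-13.2| + |-27.3| = 13.2 + 27.3 = 40.5 m
R5: |13.1| + |-1.0| = 13.1 + 1.0 = 14.1 m
R6: |5.9| + |4.0| = 5.9 + 4.0 = 9.9 m
R7: |-23.9| + |-15.6| = 23.9 + 15.6 = 39.5 m
R8: |-6.5| + |1.7| = 6.5 + 1.7 = 8.2 m
R9: |-21.1| + |-29.1| = 21.1 + 29.1 = 50.2 m
R10: |12.2| + |-16.7| = 12.2 + 16.7 = 28.9 m
R11: |14.1| + |4.0| = 14.1 + 4.0 = 18.1 m
R12: |4.0| + |-25.7| = 4.0 + 25.7 = 29.7 m
R13: |0.1| + |3.5| = 0.1 + 3.5 = 3.6 m
R14: |-14.4| + |-22.6| = 14.4 + 22.6 = 37.0 m
R15: |-23.9| + |-3.5| = 23.9 + 3.5 = 27.4 m
R16: |-4.8| + |-28.9| = 4.8 + 28.9 = 33.7 m
R17: |0.8| + |-11.1| = 0.8 + 11.1 = 11.9 m
Sorted: R13 (3.6 m) < R8 (8.2 m) < R6 (9.9 m) < R17 (11.9 m) < R5 (14.1 m) < …

R13, R8, R6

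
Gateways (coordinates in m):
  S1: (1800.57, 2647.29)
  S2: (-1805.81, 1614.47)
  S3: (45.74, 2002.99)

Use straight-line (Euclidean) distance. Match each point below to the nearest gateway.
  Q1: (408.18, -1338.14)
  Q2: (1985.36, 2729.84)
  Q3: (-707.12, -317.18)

Q1→S3; Q2→S1; Q3→S2

Q1 at (408.18, -1338.14):
  S1: 4221.66 m
  S2: 3690.48 m
  S3: 3360.73 m
  → nearest: S3 (3360.73 m)
Q2 at (1985.36, 2729.84):
  S1: 202.39 m
  S2: 3951.84 m
  S3: 2071.34 m
  → nearest: S1 (202.39 m)
Q3 at (-707.12, -317.18):
  S1: 3882.86 m
  S2: 2222.25 m
  S3: 2439.26 m
  → nearest: S2 (2222.25 m)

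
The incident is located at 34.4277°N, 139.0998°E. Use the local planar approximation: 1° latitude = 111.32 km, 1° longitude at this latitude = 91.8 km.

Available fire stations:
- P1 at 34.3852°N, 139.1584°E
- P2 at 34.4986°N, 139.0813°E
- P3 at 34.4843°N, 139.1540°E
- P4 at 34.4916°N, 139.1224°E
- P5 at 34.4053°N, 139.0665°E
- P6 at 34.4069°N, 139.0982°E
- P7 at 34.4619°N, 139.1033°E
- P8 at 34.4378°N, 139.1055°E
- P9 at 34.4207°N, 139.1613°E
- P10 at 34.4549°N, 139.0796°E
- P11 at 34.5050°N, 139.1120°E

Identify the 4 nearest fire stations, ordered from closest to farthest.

Distances from 34.4277°N, 139.0998°E:
P1: 7.1639 km
P2: 8.0732 km
P3: 8.0284 km
P4: 7.4097 km
P5: 3.9450 km
P6: 2.3201 km
P7: 3.8207 km
P8: 1.2401 km
P9: 5.6992 km
P10: 3.5506 km
P11: 8.6776 km
Sorted: P8 (1.2401 km) < P6 (2.3201 km) < P10 (3.5506 km) < P7 (3.8207 km) < P5 (3.9450 km) < P9 (5.6992 km) < …

P8, P6, P10, P7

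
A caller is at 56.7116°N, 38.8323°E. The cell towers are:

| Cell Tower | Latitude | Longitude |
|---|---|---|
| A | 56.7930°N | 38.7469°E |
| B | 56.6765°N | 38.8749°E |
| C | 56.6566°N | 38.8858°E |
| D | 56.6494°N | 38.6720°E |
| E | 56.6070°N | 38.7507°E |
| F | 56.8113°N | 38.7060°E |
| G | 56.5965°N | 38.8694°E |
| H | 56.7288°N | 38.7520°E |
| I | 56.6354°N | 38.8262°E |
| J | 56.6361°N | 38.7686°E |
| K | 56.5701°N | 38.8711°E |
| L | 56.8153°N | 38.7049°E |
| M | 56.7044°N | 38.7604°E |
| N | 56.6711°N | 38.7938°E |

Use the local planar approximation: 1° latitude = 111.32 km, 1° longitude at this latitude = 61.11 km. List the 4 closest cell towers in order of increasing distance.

M, B, N, H

Distances from 56.7116°N, 38.8323°E:
A: 10.4568 km
B: 4.6951 km
C: 6.9408 km
D: 11.9960 km
E: 12.6669 km
F: 13.5185 km
G: 13.0120 km
H: 5.2675 km
I: 8.4908 km
J: 9.2624 km
K: 15.9292 km
L: 13.9239 km
M: 4.4663 km
N: 5.0854 km
Sorted: M (4.4663 km) < B (4.6951 km) < N (5.0854 km) < H (5.2675 km) < C (6.9408 km) < I (8.4908 km) < …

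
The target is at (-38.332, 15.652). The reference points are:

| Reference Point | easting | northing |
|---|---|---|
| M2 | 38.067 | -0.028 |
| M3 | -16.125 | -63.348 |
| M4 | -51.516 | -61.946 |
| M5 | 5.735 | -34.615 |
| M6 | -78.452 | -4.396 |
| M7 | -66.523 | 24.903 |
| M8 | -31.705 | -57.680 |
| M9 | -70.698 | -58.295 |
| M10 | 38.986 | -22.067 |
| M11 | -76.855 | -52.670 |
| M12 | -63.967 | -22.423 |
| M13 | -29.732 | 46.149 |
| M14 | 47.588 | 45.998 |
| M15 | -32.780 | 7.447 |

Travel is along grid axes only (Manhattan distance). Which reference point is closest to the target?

Distances from (-38.332, 15.652):
M2: 92.079
M3: 101.207
M4: 90.782
M5: 94.334
M6: 60.168
M7: 37.442
M8: 79.959
M9: 106.313
M10: 115.037
M11: 106.845
M12: 63.710
M13: 39.097
M14: 116.266
M15: 13.757
Minimum: M15 at 13.757.

M15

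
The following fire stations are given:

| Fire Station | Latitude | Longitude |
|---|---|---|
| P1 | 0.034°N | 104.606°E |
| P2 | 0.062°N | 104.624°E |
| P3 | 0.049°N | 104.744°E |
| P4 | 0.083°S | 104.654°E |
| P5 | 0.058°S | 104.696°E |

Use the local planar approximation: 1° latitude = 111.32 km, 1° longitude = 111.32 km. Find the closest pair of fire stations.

P1 and P2

Pairwise distances:
P1–P2: √((0.028·111.32)² + (0.018·111.32)²) = √(9.71544 + 4.01505) = 3.705 km
P1–P3: √((0.015·111.32)² + (0.138·111.32)²) = √(2.78823 + 235.99596) = 15.453 km
P1–P4: √((-0.117·111.32)² + (0.048·111.32)²) = √(169.63604 + 28.55150) = 14.078 km
P1–P5: √((-0.092·111.32)² + (0.090·111.32)²) = √(104.88709 + 100.37635) = 14.327 km
P2–P3: √((-0.013·111.32)² + (0.120·111.32)²) = √(2.09427 + 178.44685) = 13.437 km
P2–P4: √((-0.145·111.32)² + (0.030·111.32)²) = √(260.54479 + 11.15293) = 16.483 km
P2–P5: √((-0.120·111.32)² + (0.072·111.32)²) = √(178.44685 + 64.24087) = 15.578 km
P3–P4: √((-0.132·111.32)² + (-0.090·111.32)²) = √(215.92069 + 100.37635) = 17.785 km
P3–P5: √((-0.107·111.32)² + (-0.048·111.32)²) = √(141.87764 + 28.55150) = 13.055 km
P4–P5: √((0.025·111.32)² + (0.042·111.32)²) = √(7.74509 + 21.85974) = 5.441 km
Closest pair: P1–P2 at 3.705 km.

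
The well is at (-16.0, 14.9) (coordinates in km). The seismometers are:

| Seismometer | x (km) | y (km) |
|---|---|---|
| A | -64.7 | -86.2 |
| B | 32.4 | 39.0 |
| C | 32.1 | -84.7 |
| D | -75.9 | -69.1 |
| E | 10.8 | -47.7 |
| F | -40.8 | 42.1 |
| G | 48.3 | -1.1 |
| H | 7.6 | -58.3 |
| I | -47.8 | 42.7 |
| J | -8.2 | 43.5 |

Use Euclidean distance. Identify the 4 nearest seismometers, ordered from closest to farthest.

J, F, I, B

Distances from (-16.0, 14.9):
A: √((-48.7)² + (-101.1)²) = √(2371.690 + 10221.210) = 112.2 km
B: √((48.4)² + (24.1)²) = √(2342.560 + 580.810) = 54.1 km
C: √((48.1)² + (-99.6)²) = √(2313.610 + 9920.160) = 110.6 km
D: √((-59.9)² + (-84.0)²) = √(3588.010 + 7056.000) = 103.2 km
E: √((26.8)² + (-62.6)²) = √(718.240 + 3918.760) = 68.1 km
F: √((-24.8)² + (27.2)²) = √(615.040 + 739.840) = 36.8 km
G: √((64.3)² + (-16.0)²) = √(4134.490 + 256.000) = 66.3 km
H: √((23.6)² + (-73.2)²) = √(556.960 + 5358.240) = 76.9 km
I: √((-31.8)² + (27.8)²) = √(1011.240 + 772.840) = 42.2 km
J: √((7.8)² + (28.6)²) = √(60.840 + 817.960) = 29.6 km
Sorted: J (29.6 km) < F (36.8 km) < I (42.2 km) < B (54.1 km) < G (66.3 km) < E (68.1 km) < …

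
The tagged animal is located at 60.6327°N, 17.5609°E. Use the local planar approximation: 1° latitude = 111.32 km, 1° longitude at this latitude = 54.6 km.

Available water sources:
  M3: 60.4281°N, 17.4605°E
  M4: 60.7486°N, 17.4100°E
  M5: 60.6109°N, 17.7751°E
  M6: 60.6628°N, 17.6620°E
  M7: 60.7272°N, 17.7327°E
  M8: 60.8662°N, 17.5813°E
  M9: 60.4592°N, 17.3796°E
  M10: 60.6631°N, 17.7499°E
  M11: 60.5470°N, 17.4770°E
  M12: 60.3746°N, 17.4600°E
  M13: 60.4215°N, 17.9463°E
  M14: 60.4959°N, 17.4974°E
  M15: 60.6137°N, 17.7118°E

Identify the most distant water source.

Distances from 60.6327°N, 17.5609°E:
M3: 23.4265 km
M4: 15.3083 km
M5: 11.9444 km
M6: 6.4574 km
M7: 14.0945 km
M8: 26.0171 km
M9: 21.7030 km
M10: 10.8601 km
M11: 10.5830 km
M12: 29.2551 km
M13: 31.5525 km
M14: 15.6183 km
M15: 8.5063 km
Maximum: M13 at 31.5525 km.

M13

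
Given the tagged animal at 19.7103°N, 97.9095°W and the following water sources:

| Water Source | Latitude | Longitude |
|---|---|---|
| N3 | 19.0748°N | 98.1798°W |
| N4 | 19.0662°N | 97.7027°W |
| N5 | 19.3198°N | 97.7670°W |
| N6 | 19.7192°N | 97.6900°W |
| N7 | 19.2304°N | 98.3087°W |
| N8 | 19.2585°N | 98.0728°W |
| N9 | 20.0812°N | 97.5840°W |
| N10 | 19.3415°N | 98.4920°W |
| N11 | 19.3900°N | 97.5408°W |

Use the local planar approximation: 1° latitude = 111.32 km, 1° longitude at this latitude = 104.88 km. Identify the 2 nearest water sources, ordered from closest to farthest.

N6, N5

Distances from 19.7103°N, 97.9095°W:
N3: 76.2126 km
N4: 74.9098 km
N5: 45.9679 km
N6: 23.0425 km
N7: 67.8741 km
N8: 53.1305 km
N9: 53.5741 km
N10: 73.6057 km
N11: 52.5989 km
Sorted: N6 (23.0425 km) < N5 (45.9679 km) < N11 (52.5989 km) < N8 (53.1305 km) < …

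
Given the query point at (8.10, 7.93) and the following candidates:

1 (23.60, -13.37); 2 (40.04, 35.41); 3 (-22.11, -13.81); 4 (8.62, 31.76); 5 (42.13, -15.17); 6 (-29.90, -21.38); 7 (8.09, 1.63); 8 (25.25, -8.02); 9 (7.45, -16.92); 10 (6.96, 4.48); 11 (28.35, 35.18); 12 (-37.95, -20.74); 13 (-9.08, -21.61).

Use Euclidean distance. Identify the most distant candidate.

12

Distances from (8.10, 7.93):
1: 26.34
2: 42.13
3: 37.22
4: 23.84
5: 41.13
6: 47.99
7: 6.30
8: 23.42
9: 24.86
10: 3.63
11: 33.95
12: 54.25
13: 34.17
Maximum: 12 at 54.25.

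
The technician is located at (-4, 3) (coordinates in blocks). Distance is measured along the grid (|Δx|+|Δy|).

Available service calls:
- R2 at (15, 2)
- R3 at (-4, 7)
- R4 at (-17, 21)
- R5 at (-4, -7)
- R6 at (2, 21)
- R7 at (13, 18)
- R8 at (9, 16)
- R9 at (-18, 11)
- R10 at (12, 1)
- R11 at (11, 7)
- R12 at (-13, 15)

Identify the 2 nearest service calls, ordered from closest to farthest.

R3, R5

Distances from (-4, 3):
R2: |19| + |-1| = 19 + 1 = 20 blocks
R3: |0| + |4| = 0 + 4 = 4 blocks
R4: |-13| + |18| = 13 + 18 = 31 blocks
R5: |0| + |-10| = 0 + 10 = 10 blocks
R6: |6| + |18| = 6 + 18 = 24 blocks
R7: |17| + |15| = 17 + 15 = 32 blocks
R8: |13| + |13| = 13 + 13 = 26 blocks
R9: |-14| + |8| = 14 + 8 = 22 blocks
R10: |16| + |-2| = 16 + 2 = 18 blocks
R11: |15| + |4| = 15 + 4 = 19 blocks
R12: |-9| + |12| = 9 + 12 = 21 blocks
Sorted: R3 (4 blocks) < R5 (10 blocks) < R10 (18 blocks) < R11 (19 blocks) < …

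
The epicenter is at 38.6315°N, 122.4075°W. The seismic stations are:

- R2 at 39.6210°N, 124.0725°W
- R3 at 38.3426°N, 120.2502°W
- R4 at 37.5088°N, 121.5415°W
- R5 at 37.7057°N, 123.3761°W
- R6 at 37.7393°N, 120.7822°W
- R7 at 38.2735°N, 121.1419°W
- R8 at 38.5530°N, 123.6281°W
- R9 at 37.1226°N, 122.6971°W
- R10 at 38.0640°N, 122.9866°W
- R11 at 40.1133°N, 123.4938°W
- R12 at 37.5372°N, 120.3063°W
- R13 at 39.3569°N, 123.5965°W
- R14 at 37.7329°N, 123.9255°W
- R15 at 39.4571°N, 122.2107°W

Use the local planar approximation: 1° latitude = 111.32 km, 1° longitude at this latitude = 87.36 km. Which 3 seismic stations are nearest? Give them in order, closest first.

Distances from 38.6315°N, 122.4075°W:
R2: √((0.9895·111.32)² + (-1.6650·87.36)²) = √(12133.273643 + 21156.982479) = 182.4562 km
R3: √((-0.2889·111.32)² + (2.1573·87.36)²) = √(1034.287983 + 35517.822921) = 191.1861 km
R4: √((-1.1227·111.32)² + (0.8660·87.36)²) = √(15619.741443 + 5723.491402) = 146.0932 km
R5: √((-0.9258·111.32)² + (-0.9686·87.36)²) = √(10621.375143 + 7160.019089) = 133.3469 km
R6: √((-0.8922·111.32)² + (1.6253·87.36)²) = √(9864.403603 + 20160.083262) = 173.2758 km
R7: √((-0.3580·111.32)² + (1.2656·87.36)²) = √(1588.226539 + 12224.136282) = 117.5260 km
R8: √((-0.0785·111.32)² + (-1.2206·87.36)²) = √(76.363480 + 11370.301531) = 106.9891 km
R9: √((-1.5089·111.32)² + (-0.2896·87.36)²) = √(28214.172184 + 640.062474) = 169.8653 km
R10: √((-0.5675·111.32)² + (-0.5791·87.36)²) = √(3990.966911 + 2559.365908) = 80.9341 km
R11: √((1.4818·111.32)² + (-1.0863·87.36)²) = √(27209.814198 + 9005.852087) = 190.3041 km
R12: √((-1.0943·111.32)² + (2.1012·87.36)²) = √(14839.497459 + 33694.579045) = 220.3045 km
R13: √((0.7254·111.32)² + (-1.1890·87.36)²) = √(6520.809274 + 10789.192951) = 131.5675 km
R14: √((-0.8986·111.32)² + (-1.5180·87.36)²) = √(10006.431434 + 17586.069852) = 166.1099 km
R15: √((0.8256·111.32)² + (0.1968·87.36)²) = √(8446.674603 + 295.580268) = 93.5000 km
Sorted: R10 (80.9341 km) < R15 (93.5000 km) < R8 (106.9891 km) < R7 (117.5260 km) < R13 (131.5675 km) < …

R10, R15, R8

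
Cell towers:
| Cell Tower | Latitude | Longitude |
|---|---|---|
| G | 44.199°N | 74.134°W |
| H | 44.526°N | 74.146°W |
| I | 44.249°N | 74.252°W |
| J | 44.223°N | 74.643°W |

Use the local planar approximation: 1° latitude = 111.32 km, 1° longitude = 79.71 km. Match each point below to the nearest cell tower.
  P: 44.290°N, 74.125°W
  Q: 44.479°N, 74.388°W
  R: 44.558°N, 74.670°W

P at 44.290°N, 74.125°W:
  G: 10.155 km
  H: 26.325 km
  I: 11.104 km
  J: 41.958 km
  → nearest: G (10.155 km)
Q at 44.479°N, 74.388°W:
  G: 37.168 km
  H: 19.987 km
  I: 27.804 km
  J: 35.004 km
  → nearest: H (19.987 km)
R at 44.558°N, 74.670°W:
  G: 58.502 km
  H: 41.920 km
  I: 47.889 km
  J: 37.354 km
  → nearest: J (37.354 km)

P→G; Q→H; R→J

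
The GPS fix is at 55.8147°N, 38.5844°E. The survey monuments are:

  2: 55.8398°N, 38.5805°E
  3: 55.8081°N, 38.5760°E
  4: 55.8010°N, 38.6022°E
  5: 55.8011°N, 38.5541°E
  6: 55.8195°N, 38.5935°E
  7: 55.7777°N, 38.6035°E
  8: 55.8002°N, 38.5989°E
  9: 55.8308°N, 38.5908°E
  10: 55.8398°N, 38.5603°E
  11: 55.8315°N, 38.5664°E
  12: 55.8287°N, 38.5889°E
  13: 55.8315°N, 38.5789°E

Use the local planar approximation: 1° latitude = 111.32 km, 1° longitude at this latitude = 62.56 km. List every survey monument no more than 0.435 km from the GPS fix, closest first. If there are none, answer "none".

Distances from 55.8147°N, 38.5844°E:
2: √((0.0251·111.32)² + (-0.0039·62.56)²) = √(7.807174 + 0.059528) = 2.8048 km
3: √((-0.0066·111.32)² + (-0.0084·62.56)²) = √(0.539802 + 0.276154) = 0.9033 km
4: √((-0.0137·111.32)² + (0.0178·62.56)²) = √(2.325881 + 1.240034) = 1.8884 km
5: √((-0.0136·111.32)² + (-0.0303·62.56)²) = √(2.292051 + 3.593178) = 2.4259 km
6: √((0.0048·111.32)² + (0.0091·62.56)²) = √(0.285515 + 0.324098) = 0.7808 km
7: √((-0.0370·111.32)² + (0.0191·62.56)²) = √(16.964843 + 1.427776) = 4.2887 km
8: √((-0.0145·111.32)² + (0.0145·62.56)²) = √(2.605448 + 0.822867) = 1.8516 km
9: √((0.0161·111.32)² + (0.0064·62.56)²) = √(3.212167 + 0.160307) = 1.8364 km
10: √((0.0251·111.32)² + (-0.0241·62.56)²) = √(7.807174 + 2.273147) = 3.1750 km
11: √((0.0168·111.32)² + (-0.0180·62.56)²) = √(3.497558 + 1.268056) = 2.1830 km
12: √((0.0140·111.32)² + (0.0045·62.56)²) = √(2.428860 + 0.079254) = 1.5837 km
13: √((0.0168·111.32)² + (-0.0055·62.56)²) = √(3.497558 + 0.118391) = 1.9016 km
Threshold 0.435 km: none within range.

none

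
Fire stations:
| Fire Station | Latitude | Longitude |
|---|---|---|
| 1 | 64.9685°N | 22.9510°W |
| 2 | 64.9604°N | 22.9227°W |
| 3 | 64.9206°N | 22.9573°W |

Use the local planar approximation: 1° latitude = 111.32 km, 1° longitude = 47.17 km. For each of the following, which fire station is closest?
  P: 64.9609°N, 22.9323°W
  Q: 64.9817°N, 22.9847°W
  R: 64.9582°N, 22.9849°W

P→2; Q→1; R→1

P at 64.9609°N, 22.9323°W:
  1: 1.2222 km
  2: 0.4562 km
  3: 4.6386 km
  → nearest: 2 (0.4562 km)
Q at 64.9817°N, 22.9847°W:
  1: 2.1647 km
  2: 3.7650 km
  3: 6.9234 km
  → nearest: 1 (2.1647 km)
R at 64.9582°N, 22.9849°W:
  1: 1.9677 km
  2: 2.9442 km
  3: 4.3834 km
  → nearest: 1 (1.9677 km)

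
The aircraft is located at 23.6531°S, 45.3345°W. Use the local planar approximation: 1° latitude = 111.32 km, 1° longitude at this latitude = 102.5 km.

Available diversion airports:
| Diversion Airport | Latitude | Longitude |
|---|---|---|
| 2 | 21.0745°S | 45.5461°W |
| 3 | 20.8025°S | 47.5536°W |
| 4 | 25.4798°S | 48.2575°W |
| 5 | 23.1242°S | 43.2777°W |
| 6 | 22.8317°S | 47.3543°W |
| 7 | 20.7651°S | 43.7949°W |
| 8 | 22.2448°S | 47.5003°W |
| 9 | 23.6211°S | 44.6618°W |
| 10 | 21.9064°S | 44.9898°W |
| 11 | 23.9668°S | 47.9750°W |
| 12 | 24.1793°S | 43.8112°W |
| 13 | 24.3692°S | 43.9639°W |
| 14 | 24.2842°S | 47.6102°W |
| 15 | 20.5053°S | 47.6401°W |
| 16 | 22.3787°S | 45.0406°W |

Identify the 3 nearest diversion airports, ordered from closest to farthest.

9, 16, 13

Distances from 23.6531°S, 45.3345°W:
2: √((2.5786·111.32)² + (-0.2116·102.5)²) = √(82397.560123 + 470.412721) = 287.8680 km
3: √((2.8506·111.32)² + (-2.2191·102.5)²) = √(100697.562232 + 51737.028035) = 390.4287 km
4: √((-1.8267·111.32)² + (-2.9230·102.5)²) = √(41350.508338 + 89764.654056) = 362.0983 km
5: √((0.5289·111.32)² + (2.0568·102.5)²) = √(3466.518557 + 44445.915684) = 218.8891 km
6: √((0.8214·111.32)² + (-2.0198·102.5)²) = √(8360.953197 + 42861.213870) = 226.3231 km
7: √((2.8880·111.32)² + (1.5396·102.5)²) = √(103357.208941 + 24903.680481) = 358.1353 km
8: √((1.4083·111.32)² + (-2.1658·102.5)²) = √(24577.446188 + 49281.558030) = 271.7701 km
9: √((0.0320·111.32)² + (0.6727·102.5)²) = √(12.689554 + 4754.343828) = 69.0437 km
10: √((1.7467·111.32)² + (0.3447·102.5)²) = √(37807.941806 + 1248.332558) = 197.6266 km
11: √((-0.3137·111.32)² + (-2.6405·102.5)²) = √(1219.482108 + 73252.099127) = 272.8948 km
12: √((-0.5262·111.32)² + (1.5233·102.5)²) = √(3431.216193 + 24379.153113) = 166.7644 km
13: √((-0.7161·111.32)² + (1.3706·102.5)²) = √(6354.680833 + 19736.456682) = 161.5275 km
14: √((-0.6311·111.32)² + (-2.2757·102.5)²) = √(4935.631822 + 54409.877711) = 243.6093 km
15: √((3.1478·111.32)² + (-2.3056·102.5)²) = √(122789.337848 + 55849.032976) = 422.6563 km
16: √((1.2744·111.32)² + (0.2939·102.5)²) = √(20126.020972 + 907.500563) = 145.0294 km
Sorted: 9 (69.0437 km) < 16 (145.0294 km) < 13 (161.5275 km) < 12 (166.7644 km) < 10 (197.6266 km) < …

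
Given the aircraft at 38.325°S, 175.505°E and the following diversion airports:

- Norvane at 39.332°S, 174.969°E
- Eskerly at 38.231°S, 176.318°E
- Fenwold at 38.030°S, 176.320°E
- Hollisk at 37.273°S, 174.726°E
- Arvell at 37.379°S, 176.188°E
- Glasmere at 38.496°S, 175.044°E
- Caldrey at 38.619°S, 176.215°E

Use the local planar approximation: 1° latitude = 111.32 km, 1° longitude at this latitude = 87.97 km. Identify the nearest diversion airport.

Glasmere

Distances from 38.325°S, 175.505°E:
Norvane: √((-1.007·111.32)² + (-0.536·87.97)²) = √(12566.23961 + 2223.30356) = 121.612 km
Eskerly: √((0.094·111.32)² + (0.813·87.97)²) = √(109.49697 + 5115.05461) = 72.281 km
Fenwold: √((0.295·111.32)² + (0.815·87.97)²) = √(1078.42619 + 5140.25189) = 78.859 km
Hollisk: √((1.052·111.32)² + (-0.779·87.97)²) = √(13714.43356 + 4696.17313) = 135.686 km
Arvell: √((0.946·111.32)² + (0.683·87.97)²) = √(11089.92651 + 3610.02817) = 121.243 km
Glasmere: √((-0.171·111.32)² + (-0.461·87.97)²) = √(362.35864 + 1644.64070) = 44.800 km
Caldrey: √((-0.294·111.32)² + (0.710·87.97)²) = √(1071.12722 + 3901.08921) = 70.514 km
Minimum: Glasmere at 44.800 km.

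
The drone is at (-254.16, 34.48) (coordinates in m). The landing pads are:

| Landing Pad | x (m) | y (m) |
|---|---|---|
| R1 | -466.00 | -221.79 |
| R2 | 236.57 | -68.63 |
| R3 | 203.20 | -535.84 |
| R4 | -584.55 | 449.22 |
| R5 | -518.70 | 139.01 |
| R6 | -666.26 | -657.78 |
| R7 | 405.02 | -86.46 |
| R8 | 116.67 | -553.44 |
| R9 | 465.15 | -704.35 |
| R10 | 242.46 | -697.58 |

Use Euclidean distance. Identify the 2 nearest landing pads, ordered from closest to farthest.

R5, R1

Distances from (-254.16, 34.48):
R1: √((-211.84)² + (-256.27)²) = √(44876.1856 + 65674.3129) = 332.49 m
R2: √((490.73)² + (-103.11)²) = √(240815.9329 + 10631.6721) = 501.45 m
R3: √((457.36)² + (-570.32)²) = √(209178.1696 + 325264.9024) = 731.06 m
R4: √((-330.39)² + (414.74)²) = √(109157.5521 + 172009.2676) = 530.25 m
R5: √((-264.54)² + (104.53)²) = √(69981.4116 + 10926.5209) = 284.44 m
R6: √((-412.10)² + (-692.26)²) = √(169826.4100 + 479223.9076) = 805.64 m
R7: √((659.18)² + (-120.94)²) = √(434518.2724 + 14626.4836) = 670.18 m
R8: √((370.83)² + (-587.92)²) = √(137514.8889 + 345649.9264) = 695.10 m
R9: √((719.31)² + (-738.83)²) = √(517406.8761 + 545869.7689) = 1031.15 m
R10: √((496.62)² + (-732.06)²) = √(246631.4244 + 535911.8436) = 884.61 m
Sorted: R5 (284.44 m) < R1 (332.49 m) < R2 (501.45 m) < R4 (530.25 m) < …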